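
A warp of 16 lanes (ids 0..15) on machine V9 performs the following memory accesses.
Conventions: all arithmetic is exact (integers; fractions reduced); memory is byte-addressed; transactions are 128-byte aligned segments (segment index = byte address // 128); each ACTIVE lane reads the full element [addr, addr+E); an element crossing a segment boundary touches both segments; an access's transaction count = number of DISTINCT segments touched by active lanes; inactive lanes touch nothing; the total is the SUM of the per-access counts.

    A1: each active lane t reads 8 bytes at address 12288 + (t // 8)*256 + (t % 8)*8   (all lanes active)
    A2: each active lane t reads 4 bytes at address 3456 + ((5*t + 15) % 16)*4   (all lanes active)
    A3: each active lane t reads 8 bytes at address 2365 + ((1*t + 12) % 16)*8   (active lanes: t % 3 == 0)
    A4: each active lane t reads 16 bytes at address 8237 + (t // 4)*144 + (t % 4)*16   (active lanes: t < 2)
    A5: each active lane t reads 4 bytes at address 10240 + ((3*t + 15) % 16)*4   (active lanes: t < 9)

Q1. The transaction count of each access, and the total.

A1: 2 transactions
A2: 1 transaction
A3: 2 transactions
A4: 1 transaction
A5: 1 transaction

Answer: 2,1,2,1,1; total 7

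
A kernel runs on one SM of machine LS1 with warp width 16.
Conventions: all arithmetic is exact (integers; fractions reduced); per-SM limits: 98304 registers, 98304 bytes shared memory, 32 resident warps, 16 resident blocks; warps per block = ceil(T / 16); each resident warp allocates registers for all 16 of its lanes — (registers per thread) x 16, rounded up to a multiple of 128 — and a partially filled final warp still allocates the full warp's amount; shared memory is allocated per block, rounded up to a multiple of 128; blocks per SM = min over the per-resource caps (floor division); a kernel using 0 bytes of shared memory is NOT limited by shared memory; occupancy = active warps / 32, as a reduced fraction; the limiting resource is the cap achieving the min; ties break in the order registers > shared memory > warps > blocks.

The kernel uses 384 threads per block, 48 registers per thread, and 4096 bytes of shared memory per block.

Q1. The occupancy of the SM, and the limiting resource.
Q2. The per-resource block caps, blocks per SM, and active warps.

Answer: occupancy 3/4, limited by warps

registers: 5 blocks
shared memory: 24 blocks
warps: 1 block
blocks: 16 blocks

Answer: 1 block, 24 active warps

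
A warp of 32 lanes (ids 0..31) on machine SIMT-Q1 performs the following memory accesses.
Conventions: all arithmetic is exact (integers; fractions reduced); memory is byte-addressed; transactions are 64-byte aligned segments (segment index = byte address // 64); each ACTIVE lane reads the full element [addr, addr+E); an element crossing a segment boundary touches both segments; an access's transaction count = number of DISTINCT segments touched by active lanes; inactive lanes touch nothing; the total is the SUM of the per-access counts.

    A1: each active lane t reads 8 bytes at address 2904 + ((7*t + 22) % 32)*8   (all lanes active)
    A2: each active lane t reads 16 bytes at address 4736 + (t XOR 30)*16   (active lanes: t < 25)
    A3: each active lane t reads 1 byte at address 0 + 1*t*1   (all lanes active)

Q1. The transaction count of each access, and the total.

A1: 5 transactions
A2: 7 transactions
A3: 1 transaction

Answer: 5,7,1; total 13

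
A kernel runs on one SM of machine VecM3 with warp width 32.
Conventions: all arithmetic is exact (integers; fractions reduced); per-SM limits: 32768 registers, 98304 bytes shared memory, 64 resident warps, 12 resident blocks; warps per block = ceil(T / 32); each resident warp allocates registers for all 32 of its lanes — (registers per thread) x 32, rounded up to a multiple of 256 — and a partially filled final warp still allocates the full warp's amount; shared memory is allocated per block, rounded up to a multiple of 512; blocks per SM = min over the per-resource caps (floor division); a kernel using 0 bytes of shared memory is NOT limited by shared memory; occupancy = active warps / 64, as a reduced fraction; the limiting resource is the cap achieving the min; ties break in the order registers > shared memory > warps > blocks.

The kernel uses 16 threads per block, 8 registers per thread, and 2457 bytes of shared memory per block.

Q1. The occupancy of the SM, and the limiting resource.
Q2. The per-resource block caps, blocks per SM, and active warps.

Answer: occupancy 3/16, limited by blocks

registers: 128 blocks
shared memory: 38 blocks
warps: 64 blocks
blocks: 12 blocks

Answer: 12 blocks, 12 active warps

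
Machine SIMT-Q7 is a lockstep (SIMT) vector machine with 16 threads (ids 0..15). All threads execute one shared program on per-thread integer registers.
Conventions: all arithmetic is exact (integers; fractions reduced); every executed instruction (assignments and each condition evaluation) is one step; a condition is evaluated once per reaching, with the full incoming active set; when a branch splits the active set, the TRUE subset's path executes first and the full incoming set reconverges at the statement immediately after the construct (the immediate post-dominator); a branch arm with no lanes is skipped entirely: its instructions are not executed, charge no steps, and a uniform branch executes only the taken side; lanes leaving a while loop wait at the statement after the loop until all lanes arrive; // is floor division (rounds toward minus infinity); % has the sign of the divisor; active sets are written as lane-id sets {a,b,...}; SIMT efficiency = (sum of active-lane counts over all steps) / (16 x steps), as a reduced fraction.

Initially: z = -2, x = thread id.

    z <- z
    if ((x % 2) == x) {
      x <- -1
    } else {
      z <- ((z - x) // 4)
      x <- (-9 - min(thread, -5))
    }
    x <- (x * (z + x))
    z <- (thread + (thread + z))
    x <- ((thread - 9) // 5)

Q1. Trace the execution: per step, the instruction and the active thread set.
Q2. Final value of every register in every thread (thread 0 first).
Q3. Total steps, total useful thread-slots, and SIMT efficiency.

step 0: z <- z                       {0,1,2,3,4,5,6,7,8,9,10,11,12,13,14,15}
step 1: eval ((x % 2) == x)          {0,1,2,3,4,5,6,7,8,9,10,11,12,13,14,15}
step 2: x <- -1                      {0,1}
step 3: z <- ((z - x) // 4)          {2,3,4,5,6,7,8,9,10,11,12,13,14,15}
step 4: x <- (-9 - min(thread, -5))  {2,3,4,5,6,7,8,9,10,11,12,13,14,15}
step 5: x <- (x * (z + x))           {0,1,2,3,4,5,6,7,8,9,10,11,12,13,14,15}
step 6: z <- (thread + (thread + z)) {0,1,2,3,4,5,6,7,8,9,10,11,12,13,14,15}
step 7: x <- ((thread - 9) // 5)     {0,1,2,3,4,5,6,7,8,9,10,11,12,13,14,15}

Answer: 8 steps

z: -2,0,3,4,6,8,10,11,13,15,17,18,20,22,24,25
x: -2,-2,-2,-2,-1,-1,-1,-1,-1,0,0,0,0,0,1,1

steps = 8; useful = 110; efficiency = 110/128 = 55/64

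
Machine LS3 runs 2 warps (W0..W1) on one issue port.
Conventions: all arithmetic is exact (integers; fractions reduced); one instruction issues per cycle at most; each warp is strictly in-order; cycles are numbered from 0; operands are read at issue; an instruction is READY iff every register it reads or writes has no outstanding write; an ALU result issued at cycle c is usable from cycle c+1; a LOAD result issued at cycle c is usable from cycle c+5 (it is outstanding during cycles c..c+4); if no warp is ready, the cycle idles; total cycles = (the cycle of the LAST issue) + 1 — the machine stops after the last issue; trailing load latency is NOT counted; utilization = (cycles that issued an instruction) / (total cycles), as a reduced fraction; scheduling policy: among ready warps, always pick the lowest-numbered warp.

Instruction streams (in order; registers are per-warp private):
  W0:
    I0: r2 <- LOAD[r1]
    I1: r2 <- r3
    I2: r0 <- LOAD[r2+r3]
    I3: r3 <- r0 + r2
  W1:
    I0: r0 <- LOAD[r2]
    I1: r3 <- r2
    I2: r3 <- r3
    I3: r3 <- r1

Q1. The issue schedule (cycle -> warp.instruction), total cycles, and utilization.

cycle 0: W0.I0
cycle 1: W1.I0
cycle 2: W1.I1
cycle 3: W1.I2
cycle 4: W1.I3
cycle 5: W0.I1
cycle 6: W0.I2
cycle 7: idle
cycle 8: idle
cycle 9: idle
cycle 10: idle
cycle 11: W0.I3

Answer: 12 cycles, utilization 2/3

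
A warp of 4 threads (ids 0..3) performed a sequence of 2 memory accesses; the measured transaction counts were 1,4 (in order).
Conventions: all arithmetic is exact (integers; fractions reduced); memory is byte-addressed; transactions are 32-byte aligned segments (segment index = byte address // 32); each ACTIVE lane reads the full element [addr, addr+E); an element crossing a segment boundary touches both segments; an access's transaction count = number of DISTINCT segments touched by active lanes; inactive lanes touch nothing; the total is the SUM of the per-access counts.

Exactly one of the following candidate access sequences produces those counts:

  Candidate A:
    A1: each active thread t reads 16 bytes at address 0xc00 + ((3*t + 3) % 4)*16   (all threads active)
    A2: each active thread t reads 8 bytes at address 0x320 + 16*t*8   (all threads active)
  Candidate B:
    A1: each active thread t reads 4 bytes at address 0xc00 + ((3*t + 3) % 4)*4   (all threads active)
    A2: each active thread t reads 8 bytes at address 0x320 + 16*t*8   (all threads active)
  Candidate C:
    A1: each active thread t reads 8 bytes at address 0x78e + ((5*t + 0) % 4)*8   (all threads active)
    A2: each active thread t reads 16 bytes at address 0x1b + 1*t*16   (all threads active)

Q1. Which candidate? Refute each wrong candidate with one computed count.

A: A1 gives 2 transactions, not 1
C: A1 gives 2 transactions, not 1
B: all counts match (1,4)

Answer: B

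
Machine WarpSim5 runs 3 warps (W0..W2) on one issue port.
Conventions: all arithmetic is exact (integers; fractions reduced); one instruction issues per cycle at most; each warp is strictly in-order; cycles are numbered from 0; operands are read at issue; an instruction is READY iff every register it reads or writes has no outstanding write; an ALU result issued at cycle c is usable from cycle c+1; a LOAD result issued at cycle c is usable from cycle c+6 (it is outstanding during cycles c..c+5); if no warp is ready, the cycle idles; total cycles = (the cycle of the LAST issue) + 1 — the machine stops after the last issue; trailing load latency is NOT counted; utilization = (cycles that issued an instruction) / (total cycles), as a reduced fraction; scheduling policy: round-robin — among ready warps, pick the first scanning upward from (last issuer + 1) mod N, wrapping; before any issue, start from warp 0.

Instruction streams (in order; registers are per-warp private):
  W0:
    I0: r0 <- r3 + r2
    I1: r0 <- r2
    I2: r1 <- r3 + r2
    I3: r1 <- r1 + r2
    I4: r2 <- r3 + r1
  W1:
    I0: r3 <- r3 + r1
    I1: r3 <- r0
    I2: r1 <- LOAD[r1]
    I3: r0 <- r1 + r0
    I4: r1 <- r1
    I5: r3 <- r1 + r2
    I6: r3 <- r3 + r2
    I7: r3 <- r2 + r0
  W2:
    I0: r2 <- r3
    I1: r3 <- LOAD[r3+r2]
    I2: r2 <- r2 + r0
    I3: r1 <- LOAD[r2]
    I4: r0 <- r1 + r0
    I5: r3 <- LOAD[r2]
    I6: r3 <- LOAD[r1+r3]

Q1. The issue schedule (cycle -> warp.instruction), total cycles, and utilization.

cycle 0: W0.I0
cycle 1: W1.I0
cycle 2: W2.I0
cycle 3: W0.I1
cycle 4: W1.I1
cycle 5: W2.I1
cycle 6: W0.I2
cycle 7: W1.I2
cycle 8: W2.I2
cycle 9: W0.I3
cycle 10: W2.I3
cycle 11: W0.I4
cycle 12: idle
cycle 13: W1.I3
cycle 14: W1.I4
cycle 15: W1.I5
cycle 16: W2.I4
cycle 17: W1.I6
cycle 18: W2.I5
cycle 19: W1.I7
cycle 20: idle
cycle 21: idle
cycle 22: idle
cycle 23: idle
cycle 24: W2.I6

Answer: 25 cycles, utilization 4/5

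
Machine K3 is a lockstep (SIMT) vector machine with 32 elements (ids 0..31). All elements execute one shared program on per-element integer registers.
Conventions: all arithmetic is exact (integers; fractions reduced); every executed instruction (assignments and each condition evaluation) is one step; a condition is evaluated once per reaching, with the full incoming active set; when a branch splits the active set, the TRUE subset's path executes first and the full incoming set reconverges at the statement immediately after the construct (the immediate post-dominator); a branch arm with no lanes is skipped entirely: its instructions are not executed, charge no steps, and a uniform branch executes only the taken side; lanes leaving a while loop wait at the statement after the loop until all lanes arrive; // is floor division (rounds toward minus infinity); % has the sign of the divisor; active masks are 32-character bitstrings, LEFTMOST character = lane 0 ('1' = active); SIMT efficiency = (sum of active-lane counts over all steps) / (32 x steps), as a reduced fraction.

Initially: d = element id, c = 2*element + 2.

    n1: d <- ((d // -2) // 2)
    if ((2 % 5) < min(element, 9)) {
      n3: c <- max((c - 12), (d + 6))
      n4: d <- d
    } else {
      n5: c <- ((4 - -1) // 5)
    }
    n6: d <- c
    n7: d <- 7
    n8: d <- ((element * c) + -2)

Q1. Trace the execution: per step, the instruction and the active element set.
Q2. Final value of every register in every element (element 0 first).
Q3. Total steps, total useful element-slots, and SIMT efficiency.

step 0: d <- ((d // -2) // 2)        11111111111111111111111111111111
step 1: eval ((2 % 5) < min(element, 9)) 11111111111111111111111111111111
step 2: c <- max((c - 12), (d + 6))  00011111111111111111111111111111
step 3: d <- d                       00011111111111111111111111111111
step 4: c <- ((4 - -1) // 5)         11100000000000000000000000000000
step 5: d <- c                       11111111111111111111111111111111
step 6: d <- 7                       11111111111111111111111111111111
step 7: d <- ((element * c) + -2)    11111111111111111111111111111111

Answer: 8 steps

d: -2,-1,0,13,18,18,22,26,46,70,98,130,166,206,250,298,350,406,466,530,598,670,746,826,910,998,1090,1186,1286,1390,1498,1610
c: 1,1,1,5,5,4,4,4,6,8,10,12,14,16,18,20,22,24,26,28,30,32,34,36,38,40,42,44,46,48,50,52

steps = 8; useful = 221; efficiency = 221/256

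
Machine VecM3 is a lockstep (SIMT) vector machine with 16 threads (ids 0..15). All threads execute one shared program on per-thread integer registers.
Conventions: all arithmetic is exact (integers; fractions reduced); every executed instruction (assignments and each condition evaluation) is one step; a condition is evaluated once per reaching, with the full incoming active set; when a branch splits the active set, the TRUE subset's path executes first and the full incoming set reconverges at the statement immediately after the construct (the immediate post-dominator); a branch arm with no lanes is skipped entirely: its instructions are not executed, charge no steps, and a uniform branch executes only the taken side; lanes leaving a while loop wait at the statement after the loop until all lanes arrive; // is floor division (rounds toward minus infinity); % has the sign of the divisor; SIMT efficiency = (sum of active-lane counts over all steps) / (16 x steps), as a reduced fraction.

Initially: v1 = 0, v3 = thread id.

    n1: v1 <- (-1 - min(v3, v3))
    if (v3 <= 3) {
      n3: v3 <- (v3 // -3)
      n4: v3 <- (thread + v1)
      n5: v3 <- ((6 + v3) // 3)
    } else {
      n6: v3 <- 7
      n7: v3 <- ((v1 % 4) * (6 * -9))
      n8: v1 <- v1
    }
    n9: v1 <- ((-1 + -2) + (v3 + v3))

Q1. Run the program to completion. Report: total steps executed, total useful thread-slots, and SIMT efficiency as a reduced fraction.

Answer: 9 steps, 96 useful, 2/3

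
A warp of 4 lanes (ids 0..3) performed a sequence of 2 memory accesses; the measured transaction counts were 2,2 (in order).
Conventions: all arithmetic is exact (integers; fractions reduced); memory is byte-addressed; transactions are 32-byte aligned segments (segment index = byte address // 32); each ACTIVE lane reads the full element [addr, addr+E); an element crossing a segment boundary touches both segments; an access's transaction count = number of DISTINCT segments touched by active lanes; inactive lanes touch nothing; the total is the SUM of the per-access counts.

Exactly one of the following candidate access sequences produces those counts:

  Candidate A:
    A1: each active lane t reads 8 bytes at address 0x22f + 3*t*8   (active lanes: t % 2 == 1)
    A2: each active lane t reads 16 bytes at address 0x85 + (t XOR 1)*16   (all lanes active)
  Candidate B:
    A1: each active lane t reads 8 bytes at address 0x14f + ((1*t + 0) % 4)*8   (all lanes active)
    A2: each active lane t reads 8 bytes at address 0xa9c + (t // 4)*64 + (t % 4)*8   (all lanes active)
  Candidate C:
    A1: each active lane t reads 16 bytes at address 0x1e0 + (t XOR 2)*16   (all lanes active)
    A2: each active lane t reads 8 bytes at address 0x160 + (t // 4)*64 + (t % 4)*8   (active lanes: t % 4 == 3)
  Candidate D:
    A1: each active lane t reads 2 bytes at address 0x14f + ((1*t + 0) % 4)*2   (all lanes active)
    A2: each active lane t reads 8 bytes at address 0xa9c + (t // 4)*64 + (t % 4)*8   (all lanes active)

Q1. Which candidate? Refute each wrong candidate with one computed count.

A: A2 gives 3 transactions, not 2
C: A2 gives 1 transaction, not 2
D: A1 gives 1 transaction, not 2
B: all counts match (2,2)

Answer: B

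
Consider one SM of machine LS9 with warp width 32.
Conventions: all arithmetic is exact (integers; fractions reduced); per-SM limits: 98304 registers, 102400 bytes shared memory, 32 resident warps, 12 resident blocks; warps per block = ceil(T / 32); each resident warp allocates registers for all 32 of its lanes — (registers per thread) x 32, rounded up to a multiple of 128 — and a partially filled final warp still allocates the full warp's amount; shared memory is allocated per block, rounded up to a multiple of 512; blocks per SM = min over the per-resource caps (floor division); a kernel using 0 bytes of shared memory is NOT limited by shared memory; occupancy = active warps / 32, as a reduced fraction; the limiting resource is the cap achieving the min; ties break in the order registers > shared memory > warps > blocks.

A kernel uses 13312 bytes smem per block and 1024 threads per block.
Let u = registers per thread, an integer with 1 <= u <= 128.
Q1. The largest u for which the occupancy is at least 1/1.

Answer: u = 96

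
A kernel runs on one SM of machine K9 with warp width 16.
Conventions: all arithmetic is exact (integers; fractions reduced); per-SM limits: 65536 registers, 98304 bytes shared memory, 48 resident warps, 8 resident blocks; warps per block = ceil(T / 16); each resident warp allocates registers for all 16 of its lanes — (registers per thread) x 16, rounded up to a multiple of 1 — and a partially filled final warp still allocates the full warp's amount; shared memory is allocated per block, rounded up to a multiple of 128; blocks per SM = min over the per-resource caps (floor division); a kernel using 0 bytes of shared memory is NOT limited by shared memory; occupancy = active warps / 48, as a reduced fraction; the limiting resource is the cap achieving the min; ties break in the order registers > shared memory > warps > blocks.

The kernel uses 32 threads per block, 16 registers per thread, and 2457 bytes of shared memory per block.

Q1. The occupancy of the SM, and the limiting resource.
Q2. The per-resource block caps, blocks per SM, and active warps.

Answer: occupancy 1/3, limited by blocks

registers: 128 blocks
shared memory: 38 blocks
warps: 24 blocks
blocks: 8 blocks

Answer: 8 blocks, 16 active warps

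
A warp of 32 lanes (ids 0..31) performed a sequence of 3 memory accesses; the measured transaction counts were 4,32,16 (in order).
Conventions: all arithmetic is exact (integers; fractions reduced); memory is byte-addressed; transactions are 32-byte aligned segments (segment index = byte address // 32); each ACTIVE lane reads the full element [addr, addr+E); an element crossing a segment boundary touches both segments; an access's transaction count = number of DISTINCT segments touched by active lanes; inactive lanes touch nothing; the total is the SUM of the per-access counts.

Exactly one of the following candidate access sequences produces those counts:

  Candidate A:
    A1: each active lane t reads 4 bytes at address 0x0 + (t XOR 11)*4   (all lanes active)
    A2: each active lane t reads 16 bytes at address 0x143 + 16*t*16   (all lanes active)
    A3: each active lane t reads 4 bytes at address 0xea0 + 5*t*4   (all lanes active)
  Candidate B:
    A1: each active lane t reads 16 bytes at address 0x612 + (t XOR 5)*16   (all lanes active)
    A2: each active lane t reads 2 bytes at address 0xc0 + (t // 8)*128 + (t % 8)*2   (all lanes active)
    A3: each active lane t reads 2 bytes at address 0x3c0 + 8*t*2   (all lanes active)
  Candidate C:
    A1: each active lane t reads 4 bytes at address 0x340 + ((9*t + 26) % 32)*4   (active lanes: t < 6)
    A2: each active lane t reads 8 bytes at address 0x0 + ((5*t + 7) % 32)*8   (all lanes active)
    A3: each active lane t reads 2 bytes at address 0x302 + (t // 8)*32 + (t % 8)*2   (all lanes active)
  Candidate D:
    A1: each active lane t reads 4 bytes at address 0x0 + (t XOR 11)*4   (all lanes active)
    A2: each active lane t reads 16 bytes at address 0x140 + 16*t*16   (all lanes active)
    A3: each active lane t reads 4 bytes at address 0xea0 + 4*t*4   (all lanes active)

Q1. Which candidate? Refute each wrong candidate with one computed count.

A: A3 gives 20 transactions, not 16
B: A1 gives 17 transactions, not 4
C: A2 gives 8 transactions, not 32
D: all counts match (4,32,16)

Answer: D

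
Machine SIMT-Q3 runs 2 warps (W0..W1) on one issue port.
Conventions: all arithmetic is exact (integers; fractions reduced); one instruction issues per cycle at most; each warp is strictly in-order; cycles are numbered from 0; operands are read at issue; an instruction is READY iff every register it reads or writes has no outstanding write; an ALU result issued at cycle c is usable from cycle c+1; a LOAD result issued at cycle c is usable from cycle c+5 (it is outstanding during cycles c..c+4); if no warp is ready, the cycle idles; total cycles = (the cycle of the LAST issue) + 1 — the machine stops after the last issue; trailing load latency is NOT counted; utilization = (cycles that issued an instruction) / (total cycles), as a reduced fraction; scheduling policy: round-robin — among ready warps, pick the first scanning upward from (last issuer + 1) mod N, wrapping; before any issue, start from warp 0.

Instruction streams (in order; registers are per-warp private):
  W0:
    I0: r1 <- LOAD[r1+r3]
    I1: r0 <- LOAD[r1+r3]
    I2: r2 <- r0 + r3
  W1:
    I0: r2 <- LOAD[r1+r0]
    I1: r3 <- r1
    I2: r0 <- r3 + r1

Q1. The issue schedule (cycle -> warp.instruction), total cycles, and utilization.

cycle 0: W0.I0
cycle 1: W1.I0
cycle 2: W1.I1
cycle 3: W1.I2
cycle 4: idle
cycle 5: W0.I1
cycle 6: idle
cycle 7: idle
cycle 8: idle
cycle 9: idle
cycle 10: W0.I2

Answer: 11 cycles, utilization 6/11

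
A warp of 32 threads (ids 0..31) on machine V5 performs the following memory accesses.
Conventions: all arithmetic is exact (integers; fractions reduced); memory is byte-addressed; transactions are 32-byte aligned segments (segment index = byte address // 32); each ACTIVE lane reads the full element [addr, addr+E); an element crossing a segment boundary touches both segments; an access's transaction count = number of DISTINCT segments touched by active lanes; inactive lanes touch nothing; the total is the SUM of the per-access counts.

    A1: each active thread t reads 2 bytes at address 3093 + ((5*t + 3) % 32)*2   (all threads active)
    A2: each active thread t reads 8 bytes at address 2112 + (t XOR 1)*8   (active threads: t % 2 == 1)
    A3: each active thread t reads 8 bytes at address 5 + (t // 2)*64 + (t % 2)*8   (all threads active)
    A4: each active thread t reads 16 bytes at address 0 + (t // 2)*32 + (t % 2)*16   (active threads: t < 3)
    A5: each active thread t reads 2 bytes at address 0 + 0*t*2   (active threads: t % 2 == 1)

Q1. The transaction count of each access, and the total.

A1: 3 transactions
A2: 8 transactions
A3: 16 transactions
A4: 2 transactions
A5: 1 transaction

Answer: 3,8,16,2,1; total 30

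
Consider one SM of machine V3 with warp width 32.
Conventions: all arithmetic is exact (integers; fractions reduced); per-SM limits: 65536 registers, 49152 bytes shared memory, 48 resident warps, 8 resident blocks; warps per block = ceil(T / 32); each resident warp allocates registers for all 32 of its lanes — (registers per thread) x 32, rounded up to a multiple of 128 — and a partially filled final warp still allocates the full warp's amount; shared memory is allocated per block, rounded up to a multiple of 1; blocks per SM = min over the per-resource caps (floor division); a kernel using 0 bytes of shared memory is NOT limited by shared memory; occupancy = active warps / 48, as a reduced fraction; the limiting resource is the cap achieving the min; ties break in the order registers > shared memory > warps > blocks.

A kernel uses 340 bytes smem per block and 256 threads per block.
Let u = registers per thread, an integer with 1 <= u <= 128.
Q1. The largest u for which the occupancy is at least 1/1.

Answer: u = 40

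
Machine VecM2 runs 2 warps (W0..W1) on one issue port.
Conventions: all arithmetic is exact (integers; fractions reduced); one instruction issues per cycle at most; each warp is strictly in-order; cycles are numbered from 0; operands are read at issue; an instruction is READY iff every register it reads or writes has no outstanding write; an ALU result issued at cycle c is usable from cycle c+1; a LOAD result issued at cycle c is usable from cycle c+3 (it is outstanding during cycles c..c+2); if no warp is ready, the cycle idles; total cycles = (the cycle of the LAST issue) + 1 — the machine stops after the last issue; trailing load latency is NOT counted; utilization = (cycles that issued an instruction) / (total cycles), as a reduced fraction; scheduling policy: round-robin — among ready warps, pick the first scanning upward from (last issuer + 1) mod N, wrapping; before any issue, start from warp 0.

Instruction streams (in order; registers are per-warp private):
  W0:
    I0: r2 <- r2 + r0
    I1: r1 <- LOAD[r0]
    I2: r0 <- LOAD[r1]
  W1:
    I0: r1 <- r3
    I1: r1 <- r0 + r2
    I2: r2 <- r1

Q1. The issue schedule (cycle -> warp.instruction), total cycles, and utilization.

cycle 0: W0.I0
cycle 1: W1.I0
cycle 2: W0.I1
cycle 3: W1.I1
cycle 4: W1.I2
cycle 5: W0.I2

Answer: 6 cycles, utilization 1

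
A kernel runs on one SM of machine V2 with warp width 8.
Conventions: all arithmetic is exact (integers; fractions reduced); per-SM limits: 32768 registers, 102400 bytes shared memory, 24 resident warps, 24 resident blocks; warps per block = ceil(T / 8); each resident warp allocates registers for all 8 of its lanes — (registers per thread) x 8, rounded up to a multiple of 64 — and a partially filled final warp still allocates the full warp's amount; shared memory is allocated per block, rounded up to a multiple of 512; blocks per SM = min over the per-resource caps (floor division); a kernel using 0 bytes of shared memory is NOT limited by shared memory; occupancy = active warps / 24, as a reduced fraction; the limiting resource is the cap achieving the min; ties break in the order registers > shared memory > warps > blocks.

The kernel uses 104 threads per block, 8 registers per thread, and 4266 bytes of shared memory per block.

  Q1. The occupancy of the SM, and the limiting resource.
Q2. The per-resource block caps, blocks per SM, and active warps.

Answer: occupancy 13/24, limited by warps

registers: 39 blocks
shared memory: 22 blocks
warps: 1 block
blocks: 24 blocks

Answer: 1 block, 13 active warps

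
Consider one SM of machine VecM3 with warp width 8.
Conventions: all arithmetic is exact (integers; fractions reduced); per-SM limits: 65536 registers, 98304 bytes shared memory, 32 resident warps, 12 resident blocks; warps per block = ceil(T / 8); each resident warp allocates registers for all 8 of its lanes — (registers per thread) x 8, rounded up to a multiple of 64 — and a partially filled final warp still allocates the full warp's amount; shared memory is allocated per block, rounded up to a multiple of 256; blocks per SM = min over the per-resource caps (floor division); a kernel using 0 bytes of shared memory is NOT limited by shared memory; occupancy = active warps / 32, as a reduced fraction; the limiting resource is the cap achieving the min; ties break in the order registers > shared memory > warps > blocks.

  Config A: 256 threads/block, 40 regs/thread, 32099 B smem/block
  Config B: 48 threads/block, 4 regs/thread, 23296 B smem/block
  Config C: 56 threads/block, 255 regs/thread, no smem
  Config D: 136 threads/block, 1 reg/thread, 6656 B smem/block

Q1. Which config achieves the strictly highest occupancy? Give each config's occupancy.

occupancies: A 1, B 3/4, C 7/8, D 17/32

Answer: A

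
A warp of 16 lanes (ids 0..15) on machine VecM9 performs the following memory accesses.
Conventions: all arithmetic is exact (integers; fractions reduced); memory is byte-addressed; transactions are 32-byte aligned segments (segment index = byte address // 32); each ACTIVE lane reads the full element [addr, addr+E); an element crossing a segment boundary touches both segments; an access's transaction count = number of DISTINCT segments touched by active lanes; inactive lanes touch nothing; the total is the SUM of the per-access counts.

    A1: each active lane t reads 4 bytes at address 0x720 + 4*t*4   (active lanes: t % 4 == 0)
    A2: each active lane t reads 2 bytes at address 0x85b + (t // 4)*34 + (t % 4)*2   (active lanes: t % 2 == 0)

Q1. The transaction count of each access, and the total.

A1: 4 transactions
A2: 5 transactions

Answer: 4,5; total 9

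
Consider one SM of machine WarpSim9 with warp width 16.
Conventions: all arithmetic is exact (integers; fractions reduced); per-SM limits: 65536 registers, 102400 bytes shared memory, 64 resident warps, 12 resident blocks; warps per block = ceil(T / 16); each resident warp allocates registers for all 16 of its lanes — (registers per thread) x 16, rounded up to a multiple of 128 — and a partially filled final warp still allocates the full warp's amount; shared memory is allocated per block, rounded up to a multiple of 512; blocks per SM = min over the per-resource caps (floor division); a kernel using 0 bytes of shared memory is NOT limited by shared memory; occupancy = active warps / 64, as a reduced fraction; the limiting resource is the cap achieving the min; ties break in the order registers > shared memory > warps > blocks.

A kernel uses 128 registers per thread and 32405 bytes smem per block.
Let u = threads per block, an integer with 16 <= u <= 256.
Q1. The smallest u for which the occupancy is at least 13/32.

Answer: u = 129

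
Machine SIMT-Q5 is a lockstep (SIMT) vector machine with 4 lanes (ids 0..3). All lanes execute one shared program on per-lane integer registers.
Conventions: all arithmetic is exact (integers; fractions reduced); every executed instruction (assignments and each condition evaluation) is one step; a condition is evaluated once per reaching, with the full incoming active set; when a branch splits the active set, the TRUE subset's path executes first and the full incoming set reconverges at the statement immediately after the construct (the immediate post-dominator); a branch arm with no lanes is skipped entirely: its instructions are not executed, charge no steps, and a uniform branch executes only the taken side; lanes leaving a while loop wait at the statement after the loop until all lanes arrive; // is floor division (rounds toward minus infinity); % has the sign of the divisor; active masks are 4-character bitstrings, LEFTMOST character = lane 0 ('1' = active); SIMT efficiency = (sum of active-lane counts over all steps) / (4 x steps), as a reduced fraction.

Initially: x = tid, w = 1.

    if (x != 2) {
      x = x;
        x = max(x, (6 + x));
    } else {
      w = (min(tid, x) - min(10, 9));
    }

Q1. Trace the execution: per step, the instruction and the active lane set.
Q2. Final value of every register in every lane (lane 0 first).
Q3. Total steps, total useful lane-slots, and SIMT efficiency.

step 0: eval (x != 2)                1111
step 1: x <- x                       1101
step 2: x <- max(x, (6 + x))         1101
step 3: w <- (min(tid, x) - min(10, 9)) 0010

Answer: 4 steps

x: 6,7,2,9
w: 1,1,-7,1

steps = 4; useful = 11; efficiency = 11/16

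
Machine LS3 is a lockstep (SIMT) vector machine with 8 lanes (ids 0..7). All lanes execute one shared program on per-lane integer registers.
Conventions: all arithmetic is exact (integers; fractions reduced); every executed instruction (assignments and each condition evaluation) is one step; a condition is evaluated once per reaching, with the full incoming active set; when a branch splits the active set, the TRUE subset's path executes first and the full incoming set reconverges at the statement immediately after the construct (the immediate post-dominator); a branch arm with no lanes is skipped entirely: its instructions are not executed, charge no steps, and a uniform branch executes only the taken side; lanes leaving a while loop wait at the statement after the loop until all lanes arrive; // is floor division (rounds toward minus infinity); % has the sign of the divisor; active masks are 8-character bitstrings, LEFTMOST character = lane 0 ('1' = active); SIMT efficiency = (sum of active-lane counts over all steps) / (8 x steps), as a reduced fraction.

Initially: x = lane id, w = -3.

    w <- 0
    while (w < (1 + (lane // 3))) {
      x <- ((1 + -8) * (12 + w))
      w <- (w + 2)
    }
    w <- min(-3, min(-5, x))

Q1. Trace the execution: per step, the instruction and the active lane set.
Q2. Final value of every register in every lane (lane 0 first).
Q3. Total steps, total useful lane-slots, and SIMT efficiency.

step 0: w <- 0                       11111111
step 1: eval (w < (1 + (lane // 3))) 11111111
step 2: x <- ((1 + -8) * (12 + w))   11111111
step 3: w <- (w + 2)                 11111111
step 4: eval (w < (1 + (lane // 3))) 11111111
step 5: x <- ((1 + -8) * (12 + w))   00000011
step 6: w <- (w + 2)                 00000011
step 7: eval (w < (1 + (lane // 3))) 00000011
step 8: w <- min(-3, min(-5, x))     11111111

Answer: 9 steps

x: -84,-84,-84,-84,-84,-84,-98,-98
w: -84,-84,-84,-84,-84,-84,-98,-98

steps = 9; useful = 54; efficiency = 54/72 = 3/4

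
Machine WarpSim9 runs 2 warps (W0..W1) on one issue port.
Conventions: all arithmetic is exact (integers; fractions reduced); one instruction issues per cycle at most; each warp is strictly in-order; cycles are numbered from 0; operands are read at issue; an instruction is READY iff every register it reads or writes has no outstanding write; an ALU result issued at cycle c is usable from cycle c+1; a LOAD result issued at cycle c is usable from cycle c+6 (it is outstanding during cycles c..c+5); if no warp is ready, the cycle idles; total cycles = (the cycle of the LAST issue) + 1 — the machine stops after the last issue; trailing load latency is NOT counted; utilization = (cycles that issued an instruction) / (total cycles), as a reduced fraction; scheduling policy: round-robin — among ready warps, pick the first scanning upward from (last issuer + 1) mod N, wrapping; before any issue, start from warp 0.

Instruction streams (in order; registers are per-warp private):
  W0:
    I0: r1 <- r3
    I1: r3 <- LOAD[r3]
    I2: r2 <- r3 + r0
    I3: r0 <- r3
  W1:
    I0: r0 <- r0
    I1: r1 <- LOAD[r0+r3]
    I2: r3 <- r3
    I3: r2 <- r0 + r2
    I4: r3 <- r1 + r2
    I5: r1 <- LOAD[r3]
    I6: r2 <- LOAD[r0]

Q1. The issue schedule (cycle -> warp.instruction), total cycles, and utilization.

cycle 0: W0.I0
cycle 1: W1.I0
cycle 2: W0.I1
cycle 3: W1.I1
cycle 4: W1.I2
cycle 5: W1.I3
cycle 6: idle
cycle 7: idle
cycle 8: W0.I2
cycle 9: W1.I4
cycle 10: W0.I3
cycle 11: W1.I5
cycle 12: W1.I6

Answer: 13 cycles, utilization 11/13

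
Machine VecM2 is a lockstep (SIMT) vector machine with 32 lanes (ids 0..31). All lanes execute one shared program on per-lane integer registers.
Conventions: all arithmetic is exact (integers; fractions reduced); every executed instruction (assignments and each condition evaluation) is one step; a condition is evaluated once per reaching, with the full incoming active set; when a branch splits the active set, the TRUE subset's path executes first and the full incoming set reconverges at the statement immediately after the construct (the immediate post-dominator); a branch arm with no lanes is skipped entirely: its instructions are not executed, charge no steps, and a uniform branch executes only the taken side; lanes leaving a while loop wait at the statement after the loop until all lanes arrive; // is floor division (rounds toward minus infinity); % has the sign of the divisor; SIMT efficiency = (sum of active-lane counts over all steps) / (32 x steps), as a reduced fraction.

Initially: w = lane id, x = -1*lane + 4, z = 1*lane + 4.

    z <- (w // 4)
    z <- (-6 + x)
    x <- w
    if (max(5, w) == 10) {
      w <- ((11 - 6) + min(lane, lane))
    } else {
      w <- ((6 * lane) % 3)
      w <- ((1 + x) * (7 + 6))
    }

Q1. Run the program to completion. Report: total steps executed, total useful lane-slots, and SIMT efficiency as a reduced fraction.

Answer: 7 steps, 191 useful, 191/224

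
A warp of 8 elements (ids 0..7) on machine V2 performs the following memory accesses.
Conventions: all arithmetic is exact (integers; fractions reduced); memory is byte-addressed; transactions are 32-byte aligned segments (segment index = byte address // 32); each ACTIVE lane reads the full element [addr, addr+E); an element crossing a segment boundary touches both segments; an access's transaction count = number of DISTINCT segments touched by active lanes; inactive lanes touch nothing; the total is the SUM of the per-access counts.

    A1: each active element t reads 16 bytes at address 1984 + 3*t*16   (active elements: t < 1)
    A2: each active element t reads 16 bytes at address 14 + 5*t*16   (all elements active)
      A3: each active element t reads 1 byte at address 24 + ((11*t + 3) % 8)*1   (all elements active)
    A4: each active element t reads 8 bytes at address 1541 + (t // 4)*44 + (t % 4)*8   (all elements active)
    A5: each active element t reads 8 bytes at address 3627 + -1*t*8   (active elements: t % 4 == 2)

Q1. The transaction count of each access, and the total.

A1: 1 transaction
A2: 12 transactions
A3: 1 transaction
A4: 3 transactions
A5: 3 transactions

Answer: 1,12,1,3,3; total 20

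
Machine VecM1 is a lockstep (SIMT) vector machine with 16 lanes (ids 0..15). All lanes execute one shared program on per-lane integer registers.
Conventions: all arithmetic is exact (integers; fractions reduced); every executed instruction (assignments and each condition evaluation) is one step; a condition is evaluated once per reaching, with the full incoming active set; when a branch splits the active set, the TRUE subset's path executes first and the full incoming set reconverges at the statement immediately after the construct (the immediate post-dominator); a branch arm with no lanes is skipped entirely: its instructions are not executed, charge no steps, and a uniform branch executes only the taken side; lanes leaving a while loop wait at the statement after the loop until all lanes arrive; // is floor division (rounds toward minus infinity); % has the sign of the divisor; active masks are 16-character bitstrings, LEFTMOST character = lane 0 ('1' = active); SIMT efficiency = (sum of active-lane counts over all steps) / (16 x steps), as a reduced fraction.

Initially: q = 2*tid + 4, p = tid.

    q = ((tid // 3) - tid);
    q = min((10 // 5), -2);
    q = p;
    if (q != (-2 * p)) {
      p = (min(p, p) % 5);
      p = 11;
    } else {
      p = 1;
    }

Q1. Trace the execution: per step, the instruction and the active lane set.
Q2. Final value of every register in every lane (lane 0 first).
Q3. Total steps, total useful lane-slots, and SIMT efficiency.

step 0: q <- ((tid // 3) - tid)      1111111111111111
step 1: q <- min((10 // 5), -2)      1111111111111111
step 2: q <- p                       1111111111111111
step 3: eval (q != (-2 * p))         1111111111111111
step 4: p <- (min(p, p) % 5)         0111111111111111
step 5: p <- 11                      0111111111111111
step 6: p <- 1                       1000000000000000

Answer: 7 steps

q: 0,1,2,3,4,5,6,7,8,9,10,11,12,13,14,15
p: 1,11,11,11,11,11,11,11,11,11,11,11,11,11,11,11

steps = 7; useful = 95; efficiency = 95/112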